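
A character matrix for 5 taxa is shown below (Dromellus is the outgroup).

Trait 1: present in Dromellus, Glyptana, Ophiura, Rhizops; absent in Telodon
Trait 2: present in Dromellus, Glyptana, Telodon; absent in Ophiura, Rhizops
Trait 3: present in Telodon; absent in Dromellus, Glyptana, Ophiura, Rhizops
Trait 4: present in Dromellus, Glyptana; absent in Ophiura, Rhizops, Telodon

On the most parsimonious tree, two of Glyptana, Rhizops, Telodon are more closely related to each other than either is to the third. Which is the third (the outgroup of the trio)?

Glyptana

Character polarity is set by the outgroup: the derived state is whichever differs from the outgroup's state, so for Trait 1, Trait 2, Trait 4 the derived state is 'absent', and for the remaining characters it is 'present'.
Trait 1 (derived state 'absent') is unique to Telodon (autapomorphy; uninformative for grouping).
Trait 2: derived state 'absent' in Ophiura and Rhizops only — synapomorphy for {Ophiura, Rhizops}.
Trait 3: derived state 'present' in Telodon only — an autapomorphy, so it tells us nothing about relationships among taxa.
Trait 4: derived state 'absent' in Ophiura, Rhizops, and Telodon only — synapomorphy for {Ophiura, Rhizops, Telodon}.
Most parsimonious ingroup topology: (Glyptana,((Ophiura,Rhizops),Telodon)).
Rhizops and Telodon share a more recent common ancestor with each other than either does with Glyptana, so Glyptana is the least closely related of the three.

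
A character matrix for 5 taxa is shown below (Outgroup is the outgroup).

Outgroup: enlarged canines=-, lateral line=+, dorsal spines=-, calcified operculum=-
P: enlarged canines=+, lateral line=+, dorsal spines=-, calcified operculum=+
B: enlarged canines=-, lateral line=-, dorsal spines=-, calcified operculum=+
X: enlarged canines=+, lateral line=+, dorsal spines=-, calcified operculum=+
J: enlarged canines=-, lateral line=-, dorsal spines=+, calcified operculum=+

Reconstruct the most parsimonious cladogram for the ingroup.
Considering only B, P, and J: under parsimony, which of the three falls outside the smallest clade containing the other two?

P

Character polarity is set by the outgroup: the derived state is whichever differs from the outgroup's state, so for lateral line the derived state is '-', and for the remaining characters it is '+'.
enlarged canines (derived state '+') is shared by P and X — a synapomorphy uniting that clade.
lateral line: derived state '-' in B and J only — synapomorphy for {B, J}.
dorsal spines (derived state '+') is unique to J (autapomorphy; uninformative for grouping).
calcified operculum (derived state '+') is shared by all ingroup taxa — unites the whole ingroup.
Most parsimonious ingroup topology: ((P,X),(B,J)).
B and J share a more recent common ancestor with each other than either does with P, so P is the least closely related of the three.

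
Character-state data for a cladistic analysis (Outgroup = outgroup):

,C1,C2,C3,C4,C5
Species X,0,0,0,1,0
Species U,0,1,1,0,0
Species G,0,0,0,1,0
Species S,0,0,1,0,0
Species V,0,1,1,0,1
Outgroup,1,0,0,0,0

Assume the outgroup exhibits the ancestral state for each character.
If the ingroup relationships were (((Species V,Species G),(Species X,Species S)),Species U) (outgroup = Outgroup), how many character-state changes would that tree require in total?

9

Map each character onto (((Species V,Species G),(Species X,Species S)),Species U) (rooted by Outgroup) and count the minimum state changes it requires (Fitch parsimony):
C1: 1; C2: 2; C3: 3; C4: 2; C5: 1.
Total tree length = 9.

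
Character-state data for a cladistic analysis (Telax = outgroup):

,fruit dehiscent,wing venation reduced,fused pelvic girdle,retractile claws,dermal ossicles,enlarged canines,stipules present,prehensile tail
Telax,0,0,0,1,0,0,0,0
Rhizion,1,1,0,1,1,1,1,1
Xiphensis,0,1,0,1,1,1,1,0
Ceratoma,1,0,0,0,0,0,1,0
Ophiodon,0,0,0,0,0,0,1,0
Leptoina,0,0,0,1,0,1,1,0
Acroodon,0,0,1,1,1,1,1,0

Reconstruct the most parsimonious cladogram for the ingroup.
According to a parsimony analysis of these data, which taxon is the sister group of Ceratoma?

Ophiodon

Character polarity is set by the outgroup: the derived state is whichever differs from the outgroup's state, so for retractile claws the derived state is '0', and for the remaining characters it is '1'.
fruit dehiscent groups Ceratoma and Rhizion, which is incompatible with the clades supported by the remaining characters; treating it as convergent (homoplasy) costs fewer steps than any alternative tree.
wing venation reduced: derived state '1' in Rhizion and Xiphensis only — synapomorphy for {Rhizion, Xiphensis}.
fused pelvic girdle (derived state '1') is unique to Acroodon (autapomorphy; uninformative for grouping).
retractile claws (derived state '0') is shared by Ceratoma and Ophiodon — a synapomorphy uniting that clade.
dermal ossicles (derived state '1') is shared by Acroodon, Rhizion, and Xiphensis — a synapomorphy uniting that clade.
enlarged canines: derived state '1' in Acroodon, Leptoina, Rhizion, and Xiphensis only — synapomorphy for {Acroodon, Leptoina, Rhizion, Xiphensis}.
stipules present (derived state '1') is shared by all ingroup taxa — unites the whole ingroup.
prehensile tail (derived state '1') is unique to Rhizion (autapomorphy; uninformative for grouping).
Most parsimonious ingroup topology: ((((Rhizion,Xiphensis),Acroodon),Leptoina),(Ceratoma,Ophiodon)).
Ceratoma and Ophiodon form a cherry on this tree, so they are sister taxa.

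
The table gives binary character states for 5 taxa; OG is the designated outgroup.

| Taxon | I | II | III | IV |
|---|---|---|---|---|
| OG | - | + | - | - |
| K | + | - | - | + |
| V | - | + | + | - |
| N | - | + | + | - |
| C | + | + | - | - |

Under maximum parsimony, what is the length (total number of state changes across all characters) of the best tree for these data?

4

Character polarity is set by the outgroup: the derived state is whichever differs from the outgroup's state, so for II the derived state is '-', and for the remaining characters it is '+'.
I (derived state '+') is shared by C and K — a synapomorphy uniting that clade.
II: derived state '-' in K only — an autapomorphy, so it tells us nothing about relationships among taxa.
Only N and V show the derived state '+' for III, supporting them as a clade.
IV (derived state '+') is unique to K (autapomorphy; uninformative for grouping).
Most parsimonious ingroup topology: ((K,C),(V,N)).
Changes per character on this tree: I: 1; II: 1; III: 1; IV: 1.
Total = 4.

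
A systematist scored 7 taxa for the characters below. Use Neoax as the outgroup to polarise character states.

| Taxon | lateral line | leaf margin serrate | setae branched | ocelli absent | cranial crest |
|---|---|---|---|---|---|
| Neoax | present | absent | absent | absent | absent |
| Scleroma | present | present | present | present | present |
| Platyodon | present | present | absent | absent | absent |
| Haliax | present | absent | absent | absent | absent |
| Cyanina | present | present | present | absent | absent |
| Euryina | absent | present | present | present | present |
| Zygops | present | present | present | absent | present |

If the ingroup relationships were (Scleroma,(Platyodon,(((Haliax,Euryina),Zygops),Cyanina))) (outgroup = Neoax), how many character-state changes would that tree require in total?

11

Map each character onto (Scleroma,(Platyodon,(((Haliax,Euryina),Zygops),Cyanina))) (rooted by Neoax) and count the minimum state changes it requires (Fitch parsimony):
lateral line: 1; leaf margin serrate: 2; setae branched: 3; ocelli absent: 2; cranial crest: 3.
Total tree length = 11.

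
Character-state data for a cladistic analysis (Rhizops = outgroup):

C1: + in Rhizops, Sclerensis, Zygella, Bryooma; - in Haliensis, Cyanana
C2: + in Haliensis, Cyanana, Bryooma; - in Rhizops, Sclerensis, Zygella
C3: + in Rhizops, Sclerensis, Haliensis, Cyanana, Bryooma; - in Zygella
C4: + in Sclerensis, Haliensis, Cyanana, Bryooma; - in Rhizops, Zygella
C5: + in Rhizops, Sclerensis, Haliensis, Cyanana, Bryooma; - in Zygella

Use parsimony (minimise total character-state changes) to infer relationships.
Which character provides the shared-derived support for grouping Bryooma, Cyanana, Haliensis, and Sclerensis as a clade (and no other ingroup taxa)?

C4

Character polarity is set by the outgroup: the derived state is whichever differs from the outgroup's state, so for C1, C3, C5 the derived state is '-', and for the remaining characters it is '+'.
C1 (derived state '-') is shared by Cyanana and Haliensis — a synapomorphy uniting that clade.
Only Bryooma, Cyanana, and Haliensis show the derived state '+' for C2, supporting them as a clade.
C3 (derived state '-') is unique to Zygella (autapomorphy; uninformative for grouping).
C4 (derived state '+') is shared by Bryooma, Cyanana, Haliensis, and Sclerensis — a synapomorphy uniting that clade.
C5 (derived state '-') is unique to Zygella (autapomorphy; uninformative for grouping).
Most parsimonious ingroup topology: ((Sclerensis,((Haliensis,Cyanana),Bryooma)),Zygella).
The clade {Bryooma, Cyanana, Haliensis, Sclerensis} is supported by C4: its derived state '+' occurs in exactly those taxa and in no other taxon (including the outgroup).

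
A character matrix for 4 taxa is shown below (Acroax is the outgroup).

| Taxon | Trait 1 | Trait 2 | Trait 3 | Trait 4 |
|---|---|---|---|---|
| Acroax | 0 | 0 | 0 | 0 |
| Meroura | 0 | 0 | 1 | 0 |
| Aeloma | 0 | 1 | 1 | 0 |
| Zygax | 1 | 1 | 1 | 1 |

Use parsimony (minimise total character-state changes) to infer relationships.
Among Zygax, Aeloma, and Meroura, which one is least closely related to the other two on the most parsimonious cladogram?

The outgroup has state '0' for every character, so '1' is the derived state throughout.
Trait 1 (derived state '1') is unique to Zygax (autapomorphy; uninformative for grouping).
Only Aeloma and Zygax show the derived state '1' for Trait 2, supporting them as a clade.
Trait 3 (derived state '1') is shared by all ingroup taxa — unites the whole ingroup.
Trait 4: derived state '1' in Zygax only — an autapomorphy, so it tells us nothing about relationships among taxa.
Most parsimonious ingroup topology: (Meroura,(Aeloma,Zygax)).
Aeloma and Zygax share a more recent common ancestor with each other than either does with Meroura, so Meroura is the least closely related of the three.

Meroura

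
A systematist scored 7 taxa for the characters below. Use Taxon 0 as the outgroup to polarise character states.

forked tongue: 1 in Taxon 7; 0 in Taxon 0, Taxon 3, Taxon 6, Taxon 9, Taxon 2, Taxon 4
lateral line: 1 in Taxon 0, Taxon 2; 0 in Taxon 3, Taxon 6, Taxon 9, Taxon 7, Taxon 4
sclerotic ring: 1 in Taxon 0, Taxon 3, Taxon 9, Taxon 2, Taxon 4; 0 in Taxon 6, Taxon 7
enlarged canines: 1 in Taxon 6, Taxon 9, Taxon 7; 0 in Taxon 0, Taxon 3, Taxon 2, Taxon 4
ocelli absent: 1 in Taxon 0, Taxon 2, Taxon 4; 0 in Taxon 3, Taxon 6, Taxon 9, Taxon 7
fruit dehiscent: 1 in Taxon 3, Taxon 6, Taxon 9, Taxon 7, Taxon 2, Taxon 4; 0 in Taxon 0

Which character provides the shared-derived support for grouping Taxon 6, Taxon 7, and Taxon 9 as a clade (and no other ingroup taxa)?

Character polarity is set by the outgroup: the derived state is whichever differs from the outgroup's state, so for lateral line, sclerotic ring, ocelli absent the derived state is '0', and for the remaining characters it is '1'.
forked tongue: derived state '1' in Taxon 7 only — an autapomorphy, so it tells us nothing about relationships among taxa.
lateral line (derived state '0') is shared by Taxon 3, Taxon 4, Taxon 6, Taxon 7, and Taxon 9 — a synapomorphy uniting that clade.
sclerotic ring (derived state '0') is shared by Taxon 6 and Taxon 7 — a synapomorphy uniting that clade.
enlarged canines: derived state '1' in Taxon 6, Taxon 7, and Taxon 9 only — synapomorphy for {Taxon 6, Taxon 7, Taxon 9}.
ocelli absent (derived state '0') is shared by Taxon 3, Taxon 6, Taxon 7, and Taxon 9 — a synapomorphy uniting that clade.
All ingroup taxa share the derived state '1' for fruit dehiscent; it defines the ingroup but does not resolve relationships within it.
Most parsimonious ingroup topology: (((Taxon 3,((Taxon 6,Taxon 7),Taxon 9)),Taxon 4),Taxon 2).
The clade {Taxon 6, Taxon 7, Taxon 9} is supported by enlarged canines: its derived state '1' occurs in exactly those taxa and in no other taxon (including the outgroup).

enlarged canines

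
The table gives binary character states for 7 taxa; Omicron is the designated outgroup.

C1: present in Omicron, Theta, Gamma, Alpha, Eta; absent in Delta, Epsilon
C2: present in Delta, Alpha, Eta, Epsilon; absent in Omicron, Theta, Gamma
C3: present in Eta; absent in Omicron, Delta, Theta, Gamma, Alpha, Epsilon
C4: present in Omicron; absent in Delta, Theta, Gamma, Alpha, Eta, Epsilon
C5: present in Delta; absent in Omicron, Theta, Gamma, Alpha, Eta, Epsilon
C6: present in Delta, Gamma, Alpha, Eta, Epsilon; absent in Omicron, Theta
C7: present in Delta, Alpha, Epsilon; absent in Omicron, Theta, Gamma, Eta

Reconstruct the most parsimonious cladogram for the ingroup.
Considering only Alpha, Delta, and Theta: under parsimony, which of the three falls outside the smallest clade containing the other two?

Character polarity is set by the outgroup: the derived state is whichever differs from the outgroup's state, so for C1, C4 the derived state is 'absent', and for the remaining characters it is 'present'.
Only Delta and Epsilon show the derived state 'absent' for C1, supporting them as a clade.
C2 (derived state 'present') is shared by Alpha, Delta, Epsilon, and Eta — a synapomorphy uniting that clade.
C3 (derived state 'present') is unique to Eta (autapomorphy; uninformative for grouping).
C4 (derived state 'absent') is shared by all ingroup taxa — unites the whole ingroup.
C5: derived state 'present' in Delta only — an autapomorphy, so it tells us nothing about relationships among taxa.
Only Alpha, Delta, Epsilon, Eta, and Gamma show the derived state 'present' for C6, supporting them as a clade.
C7: derived state 'present' in Alpha, Delta, and Epsilon only — synapomorphy for {Alpha, Delta, Epsilon}.
Most parsimonious ingroup topology: (((((Delta,Epsilon),Alpha),Eta),Gamma),Theta).
Delta and Alpha share a more recent common ancestor with each other than either does with Theta, so Theta is the least closely related of the three.

Theta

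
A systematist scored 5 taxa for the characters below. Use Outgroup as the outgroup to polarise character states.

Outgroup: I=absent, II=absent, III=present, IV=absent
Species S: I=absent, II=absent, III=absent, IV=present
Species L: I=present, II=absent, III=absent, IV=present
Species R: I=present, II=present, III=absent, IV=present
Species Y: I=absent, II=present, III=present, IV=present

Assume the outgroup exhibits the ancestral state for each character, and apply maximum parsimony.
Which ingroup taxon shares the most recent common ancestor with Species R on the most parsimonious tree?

Character polarity is set by the outgroup: the derived state is whichever differs from the outgroup's state, so for III the derived state is 'absent', and for the remaining characters it is 'present'.
Only Species L and Species R show the derived state 'present' for I, supporting them as a clade.
II (state 'present') occurs in Species R and Species Y but conflicts with the nesting implied by the other characters — most parsimoniously interpreted as homoplasy.
III (derived state 'absent') is shared by Species L, Species R, and Species S — a synapomorphy uniting that clade.
IV (derived state 'present') is shared by all ingroup taxa — unites the whole ingroup.
Most parsimonious ingroup topology: ((Species S,(Species L,Species R)),Species Y).
Species R and Species L form a cherry on this tree, so they are sister taxa.

Species L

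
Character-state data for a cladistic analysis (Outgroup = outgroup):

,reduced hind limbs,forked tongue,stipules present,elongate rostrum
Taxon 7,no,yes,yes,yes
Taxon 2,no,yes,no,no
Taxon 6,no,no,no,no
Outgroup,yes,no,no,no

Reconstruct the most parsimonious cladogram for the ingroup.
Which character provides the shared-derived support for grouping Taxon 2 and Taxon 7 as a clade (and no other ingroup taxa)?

Character polarity is set by the outgroup: the derived state is whichever differs from the outgroup's state, so for reduced hind limbs the derived state is 'no', and for the remaining characters it is 'yes'.
All ingroup taxa share the derived state 'no' for reduced hind limbs; it defines the ingroup but does not resolve relationships within it.
forked tongue (derived state 'yes') is shared by Taxon 2 and Taxon 7 — a synapomorphy uniting that clade.
stipules present (derived state 'yes') is unique to Taxon 7 (autapomorphy; uninformative for grouping).
elongate rostrum: derived state 'yes' in Taxon 7 only — an autapomorphy, so it tells us nothing about relationships among taxa.
Most parsimonious ingroup topology: ((Taxon 2,Taxon 7),Taxon 6).
The clade {Taxon 2, Taxon 7} is supported by forked tongue: its derived state 'yes' occurs in exactly those taxa and in no other taxon (including the outgroup).

forked tongue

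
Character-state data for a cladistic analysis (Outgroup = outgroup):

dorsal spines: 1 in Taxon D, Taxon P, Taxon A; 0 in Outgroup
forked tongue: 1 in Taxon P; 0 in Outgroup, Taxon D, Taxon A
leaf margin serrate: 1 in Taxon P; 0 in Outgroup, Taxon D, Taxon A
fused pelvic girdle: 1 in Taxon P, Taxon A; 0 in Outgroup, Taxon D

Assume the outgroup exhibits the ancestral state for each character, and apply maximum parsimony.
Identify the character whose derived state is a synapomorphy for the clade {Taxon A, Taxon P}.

The outgroup has state '0' for every character, so '1' is the derived state throughout.
All ingroup taxa share the derived state '1' for dorsal spines; it defines the ingroup but does not resolve relationships within it.
forked tongue: derived state '1' in Taxon P only — an autapomorphy, so it tells us nothing about relationships among taxa.
leaf margin serrate: derived state '1' in Taxon P only — an autapomorphy, so it tells us nothing about relationships among taxa.
fused pelvic girdle (derived state '1') is shared by Taxon A and Taxon P — a synapomorphy uniting that clade.
Most parsimonious ingroup topology: (Taxon D,(Taxon P,Taxon A)).
The clade {Taxon A, Taxon P} is supported by fused pelvic girdle: its derived state '1' occurs in exactly those taxa and in no other taxon (including the outgroup).

fused pelvic girdle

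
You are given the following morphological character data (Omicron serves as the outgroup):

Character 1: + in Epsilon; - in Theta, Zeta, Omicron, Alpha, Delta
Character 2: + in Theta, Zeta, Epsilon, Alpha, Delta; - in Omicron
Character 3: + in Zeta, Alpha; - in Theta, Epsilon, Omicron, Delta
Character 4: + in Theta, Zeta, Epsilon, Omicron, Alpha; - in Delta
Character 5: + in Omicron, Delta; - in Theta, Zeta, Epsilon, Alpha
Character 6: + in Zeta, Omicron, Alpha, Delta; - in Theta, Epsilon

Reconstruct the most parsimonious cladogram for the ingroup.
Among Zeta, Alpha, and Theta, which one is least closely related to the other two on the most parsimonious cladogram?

Theta

Character polarity is set by the outgroup: the derived state is whichever differs from the outgroup's state, so for Character 4, Character 5, Character 6 the derived state is '-', and for the remaining characters it is '+'.
Character 1 (derived state '+') is unique to Epsilon (autapomorphy; uninformative for grouping).
All ingroup taxa share the derived state '+' for Character 2; it defines the ingroup but does not resolve relationships within it.
Only Alpha and Zeta show the derived state '+' for Character 3, supporting them as a clade.
Character 4: derived state '-' in Delta only — an autapomorphy, so it tells us nothing about relationships among taxa.
Character 5: derived state '-' in Alpha, Epsilon, Theta, and Zeta only — synapomorphy for {Alpha, Epsilon, Theta, Zeta}.
Character 6 (derived state '-') is shared by Epsilon and Theta — a synapomorphy uniting that clade.
Most parsimonious ingroup topology: (Delta,((Zeta,Alpha),(Theta,Epsilon))).
Alpha and Zeta share a more recent common ancestor with each other than either does with Theta, so Theta is the least closely related of the three.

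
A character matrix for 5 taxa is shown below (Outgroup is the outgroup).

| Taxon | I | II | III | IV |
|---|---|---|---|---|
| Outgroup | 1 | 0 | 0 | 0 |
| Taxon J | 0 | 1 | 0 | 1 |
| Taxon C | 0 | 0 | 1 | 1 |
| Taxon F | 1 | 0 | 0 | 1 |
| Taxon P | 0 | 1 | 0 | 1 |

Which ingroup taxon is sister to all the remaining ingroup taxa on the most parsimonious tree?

Taxon F

Character polarity is set by the outgroup: the derived state is whichever differs from the outgroup's state, so for I the derived state is '0', and for the remaining characters it is '1'.
Only Taxon C, Taxon J, and Taxon P show the derived state '0' for I, supporting them as a clade.
II: derived state '1' in Taxon J and Taxon P only — synapomorphy for {Taxon J, Taxon P}.
III (derived state '1') is unique to Taxon C (autapomorphy; uninformative for grouping).
All ingroup taxa share the derived state '1' for IV; it defines the ingroup but does not resolve relationships within it.
Most parsimonious ingroup topology: (((Taxon P,Taxon J),Taxon C),Taxon F).
Taxon F is sister to the clade containing all other ingroup taxa, so it is the earliest-diverging (most basal) ingroup lineage.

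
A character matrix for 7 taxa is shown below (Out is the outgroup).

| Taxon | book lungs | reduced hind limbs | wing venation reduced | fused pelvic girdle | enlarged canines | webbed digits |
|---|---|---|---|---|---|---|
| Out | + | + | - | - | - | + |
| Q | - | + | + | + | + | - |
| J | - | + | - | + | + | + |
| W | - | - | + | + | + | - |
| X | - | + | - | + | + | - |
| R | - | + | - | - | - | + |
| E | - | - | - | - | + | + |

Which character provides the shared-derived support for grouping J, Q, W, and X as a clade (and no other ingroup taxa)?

Character polarity is set by the outgroup: the derived state is whichever differs from the outgroup's state, so for book lungs, reduced hind limbs, webbed digits the derived state is '-', and for the remaining characters it is '+'.
All ingroup taxa share the derived state '-' for book lungs; it defines the ingroup but does not resolve relationships within it.
reduced hind limbs groups E and W, which is incompatible with the clades supported by the remaining characters; treating it as convergent (homoplasy) costs fewer steps than any alternative tree.
Only Q and W show the derived state '+' for wing venation reduced, supporting them as a clade.
Only J, Q, W, and X show the derived state '+' for fused pelvic girdle, supporting them as a clade.
enlarged canines: derived state '+' in E, J, Q, W, and X only — synapomorphy for {E, J, Q, W, X}.
Only Q, W, and X show the derived state '-' for webbed digits, supporting them as a clade.
Most parsimonious ingroup topology: (((((Q,W),X),J),E),R).
The clade {J, Q, W, X} is supported by fused pelvic girdle: its derived state '+' occurs in exactly those taxa and in no other taxon (including the outgroup).

fused pelvic girdle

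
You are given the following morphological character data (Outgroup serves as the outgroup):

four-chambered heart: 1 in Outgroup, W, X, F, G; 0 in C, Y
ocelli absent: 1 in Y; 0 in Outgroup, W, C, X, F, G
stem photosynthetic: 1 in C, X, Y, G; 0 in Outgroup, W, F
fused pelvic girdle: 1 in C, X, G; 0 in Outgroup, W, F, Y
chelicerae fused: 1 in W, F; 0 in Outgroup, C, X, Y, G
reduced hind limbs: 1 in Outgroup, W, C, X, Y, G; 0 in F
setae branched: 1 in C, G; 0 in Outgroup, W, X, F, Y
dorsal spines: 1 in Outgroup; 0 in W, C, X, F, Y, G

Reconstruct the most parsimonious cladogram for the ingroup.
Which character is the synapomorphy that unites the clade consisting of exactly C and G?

setae branched

Character polarity is set by the outgroup: the derived state is whichever differs from the outgroup's state, so for four-chambered heart, reduced hind limbs, dorsal spines the derived state is '0', and for the remaining characters it is '1'.
four-chambered heart groups C and Y, which is incompatible with the clades supported by the remaining characters; treating it as convergent (homoplasy) costs fewer steps than any alternative tree.
ocelli absent (derived state '1') is unique to Y (autapomorphy; uninformative for grouping).
Only C, G, X, and Y show the derived state '1' for stem photosynthetic, supporting them as a clade.
Only C, G, and X show the derived state '1' for fused pelvic girdle, supporting them as a clade.
chelicerae fused (derived state '1') is shared by F and W — a synapomorphy uniting that clade.
reduced hind limbs (derived state '0') is unique to F (autapomorphy; uninformative for grouping).
setae branched (derived state '1') is shared by C and G — a synapomorphy uniting that clade.
All ingroup taxa share the derived state '0' for dorsal spines; it defines the ingroup but does not resolve relationships within it.
Most parsimonious ingroup topology: ((W,F),(((C,G),X),Y)).
The clade {C, G} is supported by setae branched: its derived state '1' occurs in exactly those taxa and in no other taxon (including the outgroup).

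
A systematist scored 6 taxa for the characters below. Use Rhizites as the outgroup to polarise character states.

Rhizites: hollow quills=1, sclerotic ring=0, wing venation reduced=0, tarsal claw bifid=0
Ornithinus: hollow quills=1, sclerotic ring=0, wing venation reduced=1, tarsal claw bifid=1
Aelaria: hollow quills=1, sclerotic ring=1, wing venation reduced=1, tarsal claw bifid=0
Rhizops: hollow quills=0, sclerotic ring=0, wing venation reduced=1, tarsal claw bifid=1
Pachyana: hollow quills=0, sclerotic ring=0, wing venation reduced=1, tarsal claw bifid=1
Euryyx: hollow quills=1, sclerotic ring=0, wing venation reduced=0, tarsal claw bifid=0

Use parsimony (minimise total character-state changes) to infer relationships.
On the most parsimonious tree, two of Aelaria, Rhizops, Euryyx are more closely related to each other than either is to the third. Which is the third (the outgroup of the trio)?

Euryyx

Character polarity is set by the outgroup: the derived state is whichever differs from the outgroup's state, so for hollow quills the derived state is '0', and for the remaining characters it is '1'.
Only Pachyana and Rhizops show the derived state '0' for hollow quills, supporting them as a clade.
sclerotic ring (derived state '1') is unique to Aelaria (autapomorphy; uninformative for grouping).
wing venation reduced: derived state '1' in Aelaria, Ornithinus, Pachyana, and Rhizops only — synapomorphy for {Aelaria, Ornithinus, Pachyana, Rhizops}.
Only Ornithinus, Pachyana, and Rhizops show the derived state '1' for tarsal claw bifid, supporting them as a clade.
Most parsimonious ingroup topology: (((Ornithinus,(Rhizops,Pachyana)),Aelaria),Euryyx).
Rhizops and Aelaria share a more recent common ancestor with each other than either does with Euryyx, so Euryyx is the least closely related of the three.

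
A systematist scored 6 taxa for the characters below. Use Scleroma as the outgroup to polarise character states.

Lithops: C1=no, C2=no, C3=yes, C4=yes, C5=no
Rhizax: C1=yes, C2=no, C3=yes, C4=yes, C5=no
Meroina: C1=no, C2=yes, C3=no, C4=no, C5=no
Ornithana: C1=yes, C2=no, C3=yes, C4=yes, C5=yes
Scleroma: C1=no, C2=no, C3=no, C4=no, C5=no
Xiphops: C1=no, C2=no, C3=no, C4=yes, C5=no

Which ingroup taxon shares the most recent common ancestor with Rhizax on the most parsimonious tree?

Ornithana

The outgroup has state 'no' for every character, so 'yes' is the derived state throughout.
C1: derived state 'yes' in Ornithana and Rhizax only — synapomorphy for {Ornithana, Rhizax}.
C2: derived state 'yes' in Meroina only — an autapomorphy, so it tells us nothing about relationships among taxa.
C3: derived state 'yes' in Lithops, Ornithana, and Rhizax only — synapomorphy for {Lithops, Ornithana, Rhizax}.
C4: derived state 'yes' in Lithops, Ornithana, Rhizax, and Xiphops only — synapomorphy for {Lithops, Ornithana, Rhizax, Xiphops}.
C5: derived state 'yes' in Ornithana only — an autapomorphy, so it tells us nothing about relationships among taxa.
Most parsimonious ingroup topology: (Meroina,((Lithops,(Ornithana,Rhizax)),Xiphops)).
Rhizax and Ornithana form a cherry on this tree, so they are sister taxa.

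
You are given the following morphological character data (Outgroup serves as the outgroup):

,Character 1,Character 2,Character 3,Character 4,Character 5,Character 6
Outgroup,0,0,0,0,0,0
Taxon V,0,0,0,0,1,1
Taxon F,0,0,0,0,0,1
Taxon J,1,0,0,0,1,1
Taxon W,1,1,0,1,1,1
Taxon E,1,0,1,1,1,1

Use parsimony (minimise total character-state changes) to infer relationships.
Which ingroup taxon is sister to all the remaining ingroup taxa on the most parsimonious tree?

The outgroup has state '0' for every character, so '1' is the derived state throughout.
Character 1 (derived state '1') is shared by Taxon E, Taxon J, and Taxon W — a synapomorphy uniting that clade.
Character 2: derived state '1' in Taxon W only — an autapomorphy, so it tells us nothing about relationships among taxa.
Character 3 (derived state '1') is unique to Taxon E (autapomorphy; uninformative for grouping).
Character 4 (derived state '1') is shared by Taxon E and Taxon W — a synapomorphy uniting that clade.
Character 5: derived state '1' in Taxon E, Taxon J, Taxon V, and Taxon W only — synapomorphy for {Taxon E, Taxon J, Taxon V, Taxon W}.
Character 6 (derived state '1') is shared by all ingroup taxa — unites the whole ingroup.
Most parsimonious ingroup topology: ((Taxon V,(Taxon J,(Taxon W,Taxon E))),Taxon F).
Taxon F is sister to the clade containing all other ingroup taxa, so it is the earliest-diverging (most basal) ingroup lineage.

Taxon F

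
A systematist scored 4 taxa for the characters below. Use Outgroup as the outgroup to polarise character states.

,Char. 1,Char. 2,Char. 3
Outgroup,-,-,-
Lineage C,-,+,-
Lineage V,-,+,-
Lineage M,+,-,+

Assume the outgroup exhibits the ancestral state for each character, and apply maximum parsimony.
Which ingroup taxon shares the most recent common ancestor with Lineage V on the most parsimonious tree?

Lineage C

The outgroup has state '-' for every character, so '+' is the derived state throughout.
Char. 1: derived state '+' in Lineage M only — an autapomorphy, so it tells us nothing about relationships among taxa.
Char. 2 (derived state '+') is shared by Lineage C and Lineage V — a synapomorphy uniting that clade.
Char. 3 (derived state '+') is unique to Lineage M (autapomorphy; uninformative for grouping).
Most parsimonious ingroup topology: ((Lineage C,Lineage V),Lineage M).
Lineage V and Lineage C form a cherry on this tree, so they are sister taxa.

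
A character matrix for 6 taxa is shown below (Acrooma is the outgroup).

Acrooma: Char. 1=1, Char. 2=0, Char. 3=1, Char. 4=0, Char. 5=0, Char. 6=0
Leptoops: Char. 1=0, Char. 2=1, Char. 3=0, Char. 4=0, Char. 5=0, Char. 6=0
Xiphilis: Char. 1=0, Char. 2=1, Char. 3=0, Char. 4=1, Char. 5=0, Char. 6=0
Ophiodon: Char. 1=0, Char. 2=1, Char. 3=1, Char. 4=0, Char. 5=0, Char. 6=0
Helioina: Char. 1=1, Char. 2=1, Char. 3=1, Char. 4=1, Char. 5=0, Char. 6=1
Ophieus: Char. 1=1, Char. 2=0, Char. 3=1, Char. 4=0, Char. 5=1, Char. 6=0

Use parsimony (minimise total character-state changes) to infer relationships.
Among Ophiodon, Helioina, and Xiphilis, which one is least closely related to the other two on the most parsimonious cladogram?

Character polarity is set by the outgroup: the derived state is whichever differs from the outgroup's state, so for Char. 1, Char. 3 the derived state is '0', and for the remaining characters it is '1'.
Char. 1 (derived state '0') is shared by Leptoops, Ophiodon, and Xiphilis — a synapomorphy uniting that clade.
Only Helioina, Leptoops, Ophiodon, and Xiphilis show the derived state '1' for Char. 2, supporting them as a clade.
Only Leptoops and Xiphilis show the derived state '0' for Char. 3, supporting them as a clade.
Char. 4 groups Helioina and Xiphilis, which is incompatible with the clades supported by the remaining characters; treating it as convergent (homoplasy) costs fewer steps than any alternative tree.
Char. 5 (derived state '1') is unique to Ophieus (autapomorphy; uninformative for grouping).
Char. 6: derived state '1' in Helioina only — an autapomorphy, so it tells us nothing about relationships among taxa.
Most parsimonious ingroup topology: ((((Leptoops,Xiphilis),Ophiodon),Helioina),Ophieus).
Xiphilis and Ophiodon share a more recent common ancestor with each other than either does with Helioina, so Helioina is the least closely related of the three.

Helioina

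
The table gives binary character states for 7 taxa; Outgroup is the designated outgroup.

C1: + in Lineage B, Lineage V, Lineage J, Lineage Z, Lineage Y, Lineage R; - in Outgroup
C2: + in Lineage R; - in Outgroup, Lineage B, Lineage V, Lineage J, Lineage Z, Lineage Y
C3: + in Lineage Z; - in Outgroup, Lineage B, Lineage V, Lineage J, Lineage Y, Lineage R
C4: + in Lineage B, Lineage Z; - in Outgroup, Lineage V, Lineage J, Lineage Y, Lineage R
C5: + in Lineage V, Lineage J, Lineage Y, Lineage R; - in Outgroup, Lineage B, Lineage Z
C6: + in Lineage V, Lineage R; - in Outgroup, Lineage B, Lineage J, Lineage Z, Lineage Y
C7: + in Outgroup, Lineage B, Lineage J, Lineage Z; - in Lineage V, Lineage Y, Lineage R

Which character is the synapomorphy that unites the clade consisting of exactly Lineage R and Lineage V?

Character polarity is set by the outgroup: the derived state is whichever differs from the outgroup's state, so for C7 the derived state is '-', and for the remaining characters it is '+'.
C1 (derived state '+') is shared by all ingroup taxa — unites the whole ingroup.
C2: derived state '+' in Lineage R only — an autapomorphy, so it tells us nothing about relationships among taxa.
C3: derived state '+' in Lineage Z only — an autapomorphy, so it tells us nothing about relationships among taxa.
Only Lineage B and Lineage Z show the derived state '+' for C4, supporting them as a clade.
C5: derived state '+' in Lineage J, Lineage R, Lineage V, and Lineage Y only — synapomorphy for {Lineage J, Lineage R, Lineage V, Lineage Y}.
C6 (derived state '+') is shared by Lineage R and Lineage V — a synapomorphy uniting that clade.
C7: derived state '-' in Lineage R, Lineage V, and Lineage Y only — synapomorphy for {Lineage R, Lineage V, Lineage Y}.
Most parsimonious ingroup topology: ((Lineage B,Lineage Z),(((Lineage V,Lineage R),Lineage Y),Lineage J)).
The clade {Lineage R, Lineage V} is supported by C6: its derived state '+' occurs in exactly those taxa and in no other taxon (including the outgroup).

C6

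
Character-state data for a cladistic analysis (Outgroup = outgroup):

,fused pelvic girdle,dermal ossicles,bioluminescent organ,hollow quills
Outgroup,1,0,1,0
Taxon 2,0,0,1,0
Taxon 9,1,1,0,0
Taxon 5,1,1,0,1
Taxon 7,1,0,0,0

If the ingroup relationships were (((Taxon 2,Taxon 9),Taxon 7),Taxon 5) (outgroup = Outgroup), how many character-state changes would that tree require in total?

Map each character onto (((Taxon 2,Taxon 9),Taxon 7),Taxon 5) (rooted by Outgroup) and count the minimum state changes it requires (Fitch parsimony):
fused pelvic girdle: 1; dermal ossicles: 2; bioluminescent organ: 2; hollow quills: 1.
Total tree length = 6.

6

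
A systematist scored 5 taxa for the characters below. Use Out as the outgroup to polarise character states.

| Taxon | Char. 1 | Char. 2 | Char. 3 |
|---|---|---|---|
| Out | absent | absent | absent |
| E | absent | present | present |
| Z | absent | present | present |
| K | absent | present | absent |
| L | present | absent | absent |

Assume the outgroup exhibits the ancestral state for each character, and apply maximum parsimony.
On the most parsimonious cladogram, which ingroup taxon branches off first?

L

The outgroup has state 'absent' for every character, so 'present' is the derived state throughout.
Char. 1 (derived state 'present') is unique to L (autapomorphy; uninformative for grouping).
Char. 2 (derived state 'present') is shared by E, K, and Z — a synapomorphy uniting that clade.
Char. 3 (derived state 'present') is shared by E and Z — a synapomorphy uniting that clade.
Most parsimonious ingroup topology: (((E,Z),K),L).
L is sister to the clade containing all other ingroup taxa, so it is the earliest-diverging (most basal) ingroup lineage.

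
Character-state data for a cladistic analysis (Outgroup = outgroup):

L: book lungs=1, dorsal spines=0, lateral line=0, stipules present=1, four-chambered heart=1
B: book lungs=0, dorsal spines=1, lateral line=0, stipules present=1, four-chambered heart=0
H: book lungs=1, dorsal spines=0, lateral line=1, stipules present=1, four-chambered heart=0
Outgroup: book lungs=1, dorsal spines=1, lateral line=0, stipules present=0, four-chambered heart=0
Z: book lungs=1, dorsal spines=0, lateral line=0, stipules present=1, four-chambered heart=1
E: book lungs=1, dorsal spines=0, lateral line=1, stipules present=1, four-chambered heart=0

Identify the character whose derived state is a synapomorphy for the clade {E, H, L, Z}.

dorsal spines

Character polarity is set by the outgroup: the derived state is whichever differs from the outgroup's state, so for book lungs, dorsal spines the derived state is '0', and for the remaining characters it is '1'.
book lungs: derived state '0' in B only — an autapomorphy, so it tells us nothing about relationships among taxa.
Only E, H, L, and Z show the derived state '0' for dorsal spines, supporting them as a clade.
lateral line: derived state '1' in E and H only — synapomorphy for {E, H}.
stipules present (derived state '1') is shared by all ingroup taxa — unites the whole ingroup.
Only L and Z show the derived state '1' for four-chambered heart, supporting them as a clade.
Most parsimonious ingroup topology: (((E,H),(Z,L)),B).
The clade {E, H, L, Z} is supported by dorsal spines: its derived state '0' occurs in exactly those taxa and in no other taxon (including the outgroup).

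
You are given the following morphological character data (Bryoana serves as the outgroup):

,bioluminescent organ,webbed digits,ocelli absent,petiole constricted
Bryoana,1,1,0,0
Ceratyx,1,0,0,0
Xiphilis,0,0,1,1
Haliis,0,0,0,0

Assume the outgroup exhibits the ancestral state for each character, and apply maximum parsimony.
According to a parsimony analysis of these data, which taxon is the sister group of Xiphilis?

Haliis

Character polarity is set by the outgroup: the derived state is whichever differs from the outgroup's state, so for bioluminescent organ, webbed digits the derived state is '0', and for the remaining characters it is '1'.
Only Haliis and Xiphilis show the derived state '0' for bioluminescent organ, supporting them as a clade.
webbed digits (derived state '0') is shared by all ingroup taxa — unites the whole ingroup.
ocelli absent: derived state '1' in Xiphilis only — an autapomorphy, so it tells us nothing about relationships among taxa.
petiole constricted (derived state '1') is unique to Xiphilis (autapomorphy; uninformative for grouping).
Most parsimonious ingroup topology: (Ceratyx,(Xiphilis,Haliis)).
Xiphilis and Haliis form a cherry on this tree, so they are sister taxa.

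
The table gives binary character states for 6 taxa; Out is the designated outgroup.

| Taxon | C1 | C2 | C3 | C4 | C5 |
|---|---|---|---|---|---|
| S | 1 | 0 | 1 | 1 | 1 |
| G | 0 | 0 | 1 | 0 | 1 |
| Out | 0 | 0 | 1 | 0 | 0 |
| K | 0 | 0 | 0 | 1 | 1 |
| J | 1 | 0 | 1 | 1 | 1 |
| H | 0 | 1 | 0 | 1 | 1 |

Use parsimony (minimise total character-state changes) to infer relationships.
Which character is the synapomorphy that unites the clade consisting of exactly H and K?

C3

Character polarity is set by the outgroup: the derived state is whichever differs from the outgroup's state, so for C3 the derived state is '0', and for the remaining characters it is '1'.
C1: derived state '1' in J and S only — synapomorphy for {J, S}.
C2 (derived state '1') is unique to H (autapomorphy; uninformative for grouping).
C3 (derived state '0') is shared by H and K — a synapomorphy uniting that clade.
C4: derived state '1' in H, J, K, and S only — synapomorphy for {H, J, K, S}.
C5 (derived state '1') is shared by all ingroup taxa — unites the whole ingroup.
Most parsimonious ingroup topology: (((J,S),(K,H)),G).
The clade {H, K} is supported by C3: its derived state '0' occurs in exactly those taxa and in no other taxon (including the outgroup).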